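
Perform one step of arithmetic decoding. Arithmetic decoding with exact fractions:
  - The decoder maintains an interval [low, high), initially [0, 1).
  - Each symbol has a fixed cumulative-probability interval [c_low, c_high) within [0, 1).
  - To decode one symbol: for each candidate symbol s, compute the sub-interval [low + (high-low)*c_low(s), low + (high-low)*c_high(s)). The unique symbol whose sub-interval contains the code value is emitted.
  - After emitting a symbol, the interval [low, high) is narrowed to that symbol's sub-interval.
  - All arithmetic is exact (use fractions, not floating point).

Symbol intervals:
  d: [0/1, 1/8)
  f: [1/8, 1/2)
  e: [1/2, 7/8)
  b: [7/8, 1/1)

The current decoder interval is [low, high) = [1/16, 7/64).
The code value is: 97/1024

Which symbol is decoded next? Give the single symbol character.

Interval width = high − low = 7/64 − 1/16 = 3/64
Scaled code = (code − low) / width = (97/1024 − 1/16) / 3/64 = 11/16
  d: [0/1, 1/8) 
  f: [1/8, 1/2) 
  e: [1/2, 7/8) ← scaled code falls here ✓
  b: [7/8, 1/1) 

Answer: e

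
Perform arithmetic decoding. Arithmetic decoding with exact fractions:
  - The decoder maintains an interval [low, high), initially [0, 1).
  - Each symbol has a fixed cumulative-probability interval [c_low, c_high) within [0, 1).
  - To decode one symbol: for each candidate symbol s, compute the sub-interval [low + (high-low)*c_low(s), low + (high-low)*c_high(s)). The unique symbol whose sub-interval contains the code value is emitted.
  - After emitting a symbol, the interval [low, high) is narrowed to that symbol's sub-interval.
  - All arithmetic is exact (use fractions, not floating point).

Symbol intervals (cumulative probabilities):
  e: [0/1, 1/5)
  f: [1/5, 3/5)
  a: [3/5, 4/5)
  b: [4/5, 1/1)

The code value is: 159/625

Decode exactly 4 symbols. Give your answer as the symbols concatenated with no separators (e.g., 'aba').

Answer: feaf

Derivation:
Step 1: interval [0/1, 1/1), width = 1/1 - 0/1 = 1/1
  'e': [0/1 + 1/1*0/1, 0/1 + 1/1*1/5) = [0/1, 1/5)
  'f': [0/1 + 1/1*1/5, 0/1 + 1/1*3/5) = [1/5, 3/5) <- contains code 159/625
  'a': [0/1 + 1/1*3/5, 0/1 + 1/1*4/5) = [3/5, 4/5)
  'b': [0/1 + 1/1*4/5, 0/1 + 1/1*1/1) = [4/5, 1/1)
  emit 'f', narrow to [1/5, 3/5)
Step 2: interval [1/5, 3/5), width = 3/5 - 1/5 = 2/5
  'e': [1/5 + 2/5*0/1, 1/5 + 2/5*1/5) = [1/5, 7/25) <- contains code 159/625
  'f': [1/5 + 2/5*1/5, 1/5 + 2/5*3/5) = [7/25, 11/25)
  'a': [1/5 + 2/5*3/5, 1/5 + 2/5*4/5) = [11/25, 13/25)
  'b': [1/5 + 2/5*4/5, 1/5 + 2/5*1/1) = [13/25, 3/5)
  emit 'e', narrow to [1/5, 7/25)
Step 3: interval [1/5, 7/25), width = 7/25 - 1/5 = 2/25
  'e': [1/5 + 2/25*0/1, 1/5 + 2/25*1/5) = [1/5, 27/125)
  'f': [1/5 + 2/25*1/5, 1/5 + 2/25*3/5) = [27/125, 31/125)
  'a': [1/5 + 2/25*3/5, 1/5 + 2/25*4/5) = [31/125, 33/125) <- contains code 159/625
  'b': [1/5 + 2/25*4/5, 1/5 + 2/25*1/1) = [33/125, 7/25)
  emit 'a', narrow to [31/125, 33/125)
Step 4: interval [31/125, 33/125), width = 33/125 - 31/125 = 2/125
  'e': [31/125 + 2/125*0/1, 31/125 + 2/125*1/5) = [31/125, 157/625)
  'f': [31/125 + 2/125*1/5, 31/125 + 2/125*3/5) = [157/625, 161/625) <- contains code 159/625
  'a': [31/125 + 2/125*3/5, 31/125 + 2/125*4/5) = [161/625, 163/625)
  'b': [31/125 + 2/125*4/5, 31/125 + 2/125*1/1) = [163/625, 33/125)
  emit 'f', narrow to [157/625, 161/625)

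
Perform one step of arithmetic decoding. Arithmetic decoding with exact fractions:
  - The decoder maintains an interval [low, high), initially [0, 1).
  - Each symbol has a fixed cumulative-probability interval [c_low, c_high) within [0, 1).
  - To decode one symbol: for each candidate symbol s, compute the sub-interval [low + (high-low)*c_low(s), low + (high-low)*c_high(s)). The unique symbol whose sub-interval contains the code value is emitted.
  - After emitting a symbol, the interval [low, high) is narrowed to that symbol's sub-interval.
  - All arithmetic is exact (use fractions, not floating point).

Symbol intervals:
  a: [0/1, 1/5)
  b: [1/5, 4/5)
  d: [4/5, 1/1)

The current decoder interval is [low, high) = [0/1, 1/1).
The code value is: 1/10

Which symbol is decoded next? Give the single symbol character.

Answer: a

Derivation:
Interval width = high − low = 1/1 − 0/1 = 1/1
Scaled code = (code − low) / width = (1/10 − 0/1) / 1/1 = 1/10
  a: [0/1, 1/5) ← scaled code falls here ✓
  b: [1/5, 4/5) 
  d: [4/5, 1/1) 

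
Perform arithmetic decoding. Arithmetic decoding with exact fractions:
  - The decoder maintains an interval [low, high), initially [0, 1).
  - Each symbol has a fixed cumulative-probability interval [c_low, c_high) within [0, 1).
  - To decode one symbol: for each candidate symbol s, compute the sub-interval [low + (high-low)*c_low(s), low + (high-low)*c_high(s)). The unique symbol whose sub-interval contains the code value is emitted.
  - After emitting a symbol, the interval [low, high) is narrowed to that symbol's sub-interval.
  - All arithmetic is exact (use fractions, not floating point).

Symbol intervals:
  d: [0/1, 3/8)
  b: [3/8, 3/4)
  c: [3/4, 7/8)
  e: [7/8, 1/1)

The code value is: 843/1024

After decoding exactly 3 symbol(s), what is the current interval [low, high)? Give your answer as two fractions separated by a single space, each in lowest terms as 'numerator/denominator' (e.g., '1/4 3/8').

Answer: 417/512 213/256

Derivation:
Step 1: interval [0/1, 1/1), width = 1/1 - 0/1 = 1/1
  'd': [0/1 + 1/1*0/1, 0/1 + 1/1*3/8) = [0/1, 3/8)
  'b': [0/1 + 1/1*3/8, 0/1 + 1/1*3/4) = [3/8, 3/4)
  'c': [0/1 + 1/1*3/4, 0/1 + 1/1*7/8) = [3/4, 7/8) <- contains code 843/1024
  'e': [0/1 + 1/1*7/8, 0/1 + 1/1*1/1) = [7/8, 1/1)
  emit 'c', narrow to [3/4, 7/8)
Step 2: interval [3/4, 7/8), width = 7/8 - 3/4 = 1/8
  'd': [3/4 + 1/8*0/1, 3/4 + 1/8*3/8) = [3/4, 51/64)
  'b': [3/4 + 1/8*3/8, 3/4 + 1/8*3/4) = [51/64, 27/32) <- contains code 843/1024
  'c': [3/4 + 1/8*3/4, 3/4 + 1/8*7/8) = [27/32, 55/64)
  'e': [3/4 + 1/8*7/8, 3/4 + 1/8*1/1) = [55/64, 7/8)
  emit 'b', narrow to [51/64, 27/32)
Step 3: interval [51/64, 27/32), width = 27/32 - 51/64 = 3/64
  'd': [51/64 + 3/64*0/1, 51/64 + 3/64*3/8) = [51/64, 417/512)
  'b': [51/64 + 3/64*3/8, 51/64 + 3/64*3/4) = [417/512, 213/256) <- contains code 843/1024
  'c': [51/64 + 3/64*3/4, 51/64 + 3/64*7/8) = [213/256, 429/512)
  'e': [51/64 + 3/64*7/8, 51/64 + 3/64*1/1) = [429/512, 27/32)
  emit 'b', narrow to [417/512, 213/256)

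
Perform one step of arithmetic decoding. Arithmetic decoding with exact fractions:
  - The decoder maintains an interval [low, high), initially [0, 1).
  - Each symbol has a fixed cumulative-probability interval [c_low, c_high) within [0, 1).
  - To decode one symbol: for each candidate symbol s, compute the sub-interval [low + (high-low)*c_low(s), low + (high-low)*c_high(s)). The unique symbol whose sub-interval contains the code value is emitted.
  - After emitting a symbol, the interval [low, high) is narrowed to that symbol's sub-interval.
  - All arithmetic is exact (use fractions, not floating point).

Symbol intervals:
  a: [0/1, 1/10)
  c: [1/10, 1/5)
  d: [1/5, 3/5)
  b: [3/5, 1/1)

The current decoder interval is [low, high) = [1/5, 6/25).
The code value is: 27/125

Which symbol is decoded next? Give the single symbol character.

Answer: d

Derivation:
Interval width = high − low = 6/25 − 1/5 = 1/25
Scaled code = (code − low) / width = (27/125 − 1/5) / 1/25 = 2/5
  a: [0/1, 1/10) 
  c: [1/10, 1/5) 
  d: [1/5, 3/5) ← scaled code falls here ✓
  b: [3/5, 1/1) 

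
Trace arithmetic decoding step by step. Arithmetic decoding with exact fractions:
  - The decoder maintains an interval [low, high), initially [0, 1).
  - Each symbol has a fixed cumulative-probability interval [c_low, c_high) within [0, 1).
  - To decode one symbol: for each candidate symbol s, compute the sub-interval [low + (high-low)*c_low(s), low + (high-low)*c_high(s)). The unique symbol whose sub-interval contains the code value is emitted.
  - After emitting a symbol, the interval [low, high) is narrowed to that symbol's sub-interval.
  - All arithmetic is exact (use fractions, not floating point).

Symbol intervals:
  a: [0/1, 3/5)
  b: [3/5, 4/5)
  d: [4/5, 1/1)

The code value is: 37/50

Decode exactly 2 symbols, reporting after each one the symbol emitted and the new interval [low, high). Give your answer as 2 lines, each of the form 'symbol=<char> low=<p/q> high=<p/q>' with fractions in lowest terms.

Step 1: interval [0/1, 1/1), width = 1/1 - 0/1 = 1/1
  'a': [0/1 + 1/1*0/1, 0/1 + 1/1*3/5) = [0/1, 3/5)
  'b': [0/1 + 1/1*3/5, 0/1 + 1/1*4/5) = [3/5, 4/5) <- contains code 37/50
  'd': [0/1 + 1/1*4/5, 0/1 + 1/1*1/1) = [4/5, 1/1)
  emit 'b', narrow to [3/5, 4/5)
Step 2: interval [3/5, 4/5), width = 4/5 - 3/5 = 1/5
  'a': [3/5 + 1/5*0/1, 3/5 + 1/5*3/5) = [3/5, 18/25)
  'b': [3/5 + 1/5*3/5, 3/5 + 1/5*4/5) = [18/25, 19/25) <- contains code 37/50
  'd': [3/5 + 1/5*4/5, 3/5 + 1/5*1/1) = [19/25, 4/5)
  emit 'b', narrow to [18/25, 19/25)

Answer: symbol=b low=3/5 high=4/5
symbol=b low=18/25 high=19/25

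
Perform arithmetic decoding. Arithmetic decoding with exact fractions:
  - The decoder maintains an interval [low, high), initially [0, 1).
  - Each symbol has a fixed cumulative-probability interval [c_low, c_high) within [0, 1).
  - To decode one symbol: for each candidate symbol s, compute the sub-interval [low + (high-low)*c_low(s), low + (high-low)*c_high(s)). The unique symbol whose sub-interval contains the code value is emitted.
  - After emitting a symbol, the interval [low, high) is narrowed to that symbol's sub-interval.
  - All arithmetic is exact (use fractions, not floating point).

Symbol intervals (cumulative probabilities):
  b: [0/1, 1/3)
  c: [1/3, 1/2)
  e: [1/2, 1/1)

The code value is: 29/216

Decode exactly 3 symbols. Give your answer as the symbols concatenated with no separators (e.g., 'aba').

Step 1: interval [0/1, 1/1), width = 1/1 - 0/1 = 1/1
  'b': [0/1 + 1/1*0/1, 0/1 + 1/1*1/3) = [0/1, 1/3) <- contains code 29/216
  'c': [0/1 + 1/1*1/3, 0/1 + 1/1*1/2) = [1/3, 1/2)
  'e': [0/1 + 1/1*1/2, 0/1 + 1/1*1/1) = [1/2, 1/1)
  emit 'b', narrow to [0/1, 1/3)
Step 2: interval [0/1, 1/3), width = 1/3 - 0/1 = 1/3
  'b': [0/1 + 1/3*0/1, 0/1 + 1/3*1/3) = [0/1, 1/9)
  'c': [0/1 + 1/3*1/3, 0/1 + 1/3*1/2) = [1/9, 1/6) <- contains code 29/216
  'e': [0/1 + 1/3*1/2, 0/1 + 1/3*1/1) = [1/6, 1/3)
  emit 'c', narrow to [1/9, 1/6)
Step 3: interval [1/9, 1/6), width = 1/6 - 1/9 = 1/18
  'b': [1/9 + 1/18*0/1, 1/9 + 1/18*1/3) = [1/9, 7/54)
  'c': [1/9 + 1/18*1/3, 1/9 + 1/18*1/2) = [7/54, 5/36) <- contains code 29/216
  'e': [1/9 + 1/18*1/2, 1/9 + 1/18*1/1) = [5/36, 1/6)
  emit 'c', narrow to [7/54, 5/36)

Answer: bcc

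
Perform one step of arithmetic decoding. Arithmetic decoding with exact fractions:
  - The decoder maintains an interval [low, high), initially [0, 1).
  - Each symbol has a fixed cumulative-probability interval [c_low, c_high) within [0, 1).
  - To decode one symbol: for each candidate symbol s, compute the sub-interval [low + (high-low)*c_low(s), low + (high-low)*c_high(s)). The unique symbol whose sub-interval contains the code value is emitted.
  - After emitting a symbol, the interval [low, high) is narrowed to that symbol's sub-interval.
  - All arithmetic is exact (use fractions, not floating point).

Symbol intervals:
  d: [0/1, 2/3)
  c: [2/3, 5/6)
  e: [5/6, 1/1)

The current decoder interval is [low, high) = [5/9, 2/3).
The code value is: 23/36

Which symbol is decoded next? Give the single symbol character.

Interval width = high − low = 2/3 − 5/9 = 1/9
Scaled code = (code − low) / width = (23/36 − 5/9) / 1/9 = 3/4
  d: [0/1, 2/3) 
  c: [2/3, 5/6) ← scaled code falls here ✓
  e: [5/6, 1/1) 

Answer: c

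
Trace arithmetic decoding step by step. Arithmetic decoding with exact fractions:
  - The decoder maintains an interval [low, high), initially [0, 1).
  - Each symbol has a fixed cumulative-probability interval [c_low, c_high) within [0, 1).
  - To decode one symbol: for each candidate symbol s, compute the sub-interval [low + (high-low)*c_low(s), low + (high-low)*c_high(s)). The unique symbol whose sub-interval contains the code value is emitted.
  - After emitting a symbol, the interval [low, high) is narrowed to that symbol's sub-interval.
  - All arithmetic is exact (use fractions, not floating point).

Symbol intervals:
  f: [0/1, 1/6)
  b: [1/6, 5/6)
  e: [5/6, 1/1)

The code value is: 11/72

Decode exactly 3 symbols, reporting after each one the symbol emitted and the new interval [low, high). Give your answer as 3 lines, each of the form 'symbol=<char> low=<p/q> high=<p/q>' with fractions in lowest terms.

Answer: symbol=f low=0/1 high=1/6
symbol=e low=5/36 high=1/6
symbol=b low=31/216 high=35/216

Derivation:
Step 1: interval [0/1, 1/1), width = 1/1 - 0/1 = 1/1
  'f': [0/1 + 1/1*0/1, 0/1 + 1/1*1/6) = [0/1, 1/6) <- contains code 11/72
  'b': [0/1 + 1/1*1/6, 0/1 + 1/1*5/6) = [1/6, 5/6)
  'e': [0/1 + 1/1*5/6, 0/1 + 1/1*1/1) = [5/6, 1/1)
  emit 'f', narrow to [0/1, 1/6)
Step 2: interval [0/1, 1/6), width = 1/6 - 0/1 = 1/6
  'f': [0/1 + 1/6*0/1, 0/1 + 1/6*1/6) = [0/1, 1/36)
  'b': [0/1 + 1/6*1/6, 0/1 + 1/6*5/6) = [1/36, 5/36)
  'e': [0/1 + 1/6*5/6, 0/1 + 1/6*1/1) = [5/36, 1/6) <- contains code 11/72
  emit 'e', narrow to [5/36, 1/6)
Step 3: interval [5/36, 1/6), width = 1/6 - 5/36 = 1/36
  'f': [5/36 + 1/36*0/1, 5/36 + 1/36*1/6) = [5/36, 31/216)
  'b': [5/36 + 1/36*1/6, 5/36 + 1/36*5/6) = [31/216, 35/216) <- contains code 11/72
  'e': [5/36 + 1/36*5/6, 5/36 + 1/36*1/1) = [35/216, 1/6)
  emit 'b', narrow to [31/216, 35/216)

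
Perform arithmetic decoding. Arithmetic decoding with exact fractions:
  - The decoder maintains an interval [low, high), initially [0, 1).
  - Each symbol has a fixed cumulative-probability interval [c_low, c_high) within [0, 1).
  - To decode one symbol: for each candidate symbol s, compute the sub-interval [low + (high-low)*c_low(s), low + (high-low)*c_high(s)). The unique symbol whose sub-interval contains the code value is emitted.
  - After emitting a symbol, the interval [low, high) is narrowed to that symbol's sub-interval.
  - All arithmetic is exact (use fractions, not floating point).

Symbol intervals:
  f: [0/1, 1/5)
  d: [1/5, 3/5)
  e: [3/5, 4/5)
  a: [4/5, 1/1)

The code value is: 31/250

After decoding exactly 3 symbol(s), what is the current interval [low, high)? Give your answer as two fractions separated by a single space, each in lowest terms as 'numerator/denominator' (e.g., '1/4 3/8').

Step 1: interval [0/1, 1/1), width = 1/1 - 0/1 = 1/1
  'f': [0/1 + 1/1*0/1, 0/1 + 1/1*1/5) = [0/1, 1/5) <- contains code 31/250
  'd': [0/1 + 1/1*1/5, 0/1 + 1/1*3/5) = [1/5, 3/5)
  'e': [0/1 + 1/1*3/5, 0/1 + 1/1*4/5) = [3/5, 4/5)
  'a': [0/1 + 1/1*4/5, 0/1 + 1/1*1/1) = [4/5, 1/1)
  emit 'f', narrow to [0/1, 1/5)
Step 2: interval [0/1, 1/5), width = 1/5 - 0/1 = 1/5
  'f': [0/1 + 1/5*0/1, 0/1 + 1/5*1/5) = [0/1, 1/25)
  'd': [0/1 + 1/5*1/5, 0/1 + 1/5*3/5) = [1/25, 3/25)
  'e': [0/1 + 1/5*3/5, 0/1 + 1/5*4/5) = [3/25, 4/25) <- contains code 31/250
  'a': [0/1 + 1/5*4/5, 0/1 + 1/5*1/1) = [4/25, 1/5)
  emit 'e', narrow to [3/25, 4/25)
Step 3: interval [3/25, 4/25), width = 4/25 - 3/25 = 1/25
  'f': [3/25 + 1/25*0/1, 3/25 + 1/25*1/5) = [3/25, 16/125) <- contains code 31/250
  'd': [3/25 + 1/25*1/5, 3/25 + 1/25*3/5) = [16/125, 18/125)
  'e': [3/25 + 1/25*3/5, 3/25 + 1/25*4/5) = [18/125, 19/125)
  'a': [3/25 + 1/25*4/5, 3/25 + 1/25*1/1) = [19/125, 4/25)
  emit 'f', narrow to [3/25, 16/125)

Answer: 3/25 16/125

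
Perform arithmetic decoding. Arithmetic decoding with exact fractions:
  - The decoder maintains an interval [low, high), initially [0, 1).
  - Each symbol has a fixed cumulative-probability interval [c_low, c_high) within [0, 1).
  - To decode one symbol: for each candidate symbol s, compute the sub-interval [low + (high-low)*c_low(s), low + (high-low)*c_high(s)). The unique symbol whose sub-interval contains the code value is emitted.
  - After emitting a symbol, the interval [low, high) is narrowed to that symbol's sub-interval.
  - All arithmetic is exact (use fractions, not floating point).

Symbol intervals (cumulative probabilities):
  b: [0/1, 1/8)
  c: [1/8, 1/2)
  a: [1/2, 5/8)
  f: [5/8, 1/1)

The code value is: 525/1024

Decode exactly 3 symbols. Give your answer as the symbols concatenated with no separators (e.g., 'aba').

Step 1: interval [0/1, 1/1), width = 1/1 - 0/1 = 1/1
  'b': [0/1 + 1/1*0/1, 0/1 + 1/1*1/8) = [0/1, 1/8)
  'c': [0/1 + 1/1*1/8, 0/1 + 1/1*1/2) = [1/8, 1/2)
  'a': [0/1 + 1/1*1/2, 0/1 + 1/1*5/8) = [1/2, 5/8) <- contains code 525/1024
  'f': [0/1 + 1/1*5/8, 0/1 + 1/1*1/1) = [5/8, 1/1)
  emit 'a', narrow to [1/2, 5/8)
Step 2: interval [1/2, 5/8), width = 5/8 - 1/2 = 1/8
  'b': [1/2 + 1/8*0/1, 1/2 + 1/8*1/8) = [1/2, 33/64) <- contains code 525/1024
  'c': [1/2 + 1/8*1/8, 1/2 + 1/8*1/2) = [33/64, 9/16)
  'a': [1/2 + 1/8*1/2, 1/2 + 1/8*5/8) = [9/16, 37/64)
  'f': [1/2 + 1/8*5/8, 1/2 + 1/8*1/1) = [37/64, 5/8)
  emit 'b', narrow to [1/2, 33/64)
Step 3: interval [1/2, 33/64), width = 33/64 - 1/2 = 1/64
  'b': [1/2 + 1/64*0/1, 1/2 + 1/64*1/8) = [1/2, 257/512)
  'c': [1/2 + 1/64*1/8, 1/2 + 1/64*1/2) = [257/512, 65/128)
  'a': [1/2 + 1/64*1/2, 1/2 + 1/64*5/8) = [65/128, 261/512)
  'f': [1/2 + 1/64*5/8, 1/2 + 1/64*1/1) = [261/512, 33/64) <- contains code 525/1024
  emit 'f', narrow to [261/512, 33/64)

Answer: abf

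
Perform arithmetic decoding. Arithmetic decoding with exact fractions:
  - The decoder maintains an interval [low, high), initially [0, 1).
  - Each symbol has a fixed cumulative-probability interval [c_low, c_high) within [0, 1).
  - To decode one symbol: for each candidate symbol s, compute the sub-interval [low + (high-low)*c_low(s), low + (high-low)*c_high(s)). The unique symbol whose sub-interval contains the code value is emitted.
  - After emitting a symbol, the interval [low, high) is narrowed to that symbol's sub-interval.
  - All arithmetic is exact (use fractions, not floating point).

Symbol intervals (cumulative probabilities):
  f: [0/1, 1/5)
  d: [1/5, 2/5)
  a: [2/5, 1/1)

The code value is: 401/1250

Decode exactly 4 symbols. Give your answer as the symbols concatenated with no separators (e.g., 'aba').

Step 1: interval [0/1, 1/1), width = 1/1 - 0/1 = 1/1
  'f': [0/1 + 1/1*0/1, 0/1 + 1/1*1/5) = [0/1, 1/5)
  'd': [0/1 + 1/1*1/5, 0/1 + 1/1*2/5) = [1/5, 2/5) <- contains code 401/1250
  'a': [0/1 + 1/1*2/5, 0/1 + 1/1*1/1) = [2/5, 1/1)
  emit 'd', narrow to [1/5, 2/5)
Step 2: interval [1/5, 2/5), width = 2/5 - 1/5 = 1/5
  'f': [1/5 + 1/5*0/1, 1/5 + 1/5*1/5) = [1/5, 6/25)
  'd': [1/5 + 1/5*1/5, 1/5 + 1/5*2/5) = [6/25, 7/25)
  'a': [1/5 + 1/5*2/5, 1/5 + 1/5*1/1) = [7/25, 2/5) <- contains code 401/1250
  emit 'a', narrow to [7/25, 2/5)
Step 3: interval [7/25, 2/5), width = 2/5 - 7/25 = 3/25
  'f': [7/25 + 3/25*0/1, 7/25 + 3/25*1/5) = [7/25, 38/125)
  'd': [7/25 + 3/25*1/5, 7/25 + 3/25*2/5) = [38/125, 41/125) <- contains code 401/1250
  'a': [7/25 + 3/25*2/5, 7/25 + 3/25*1/1) = [41/125, 2/5)
  emit 'd', narrow to [38/125, 41/125)
Step 4: interval [38/125, 41/125), width = 41/125 - 38/125 = 3/125
  'f': [38/125 + 3/125*0/1, 38/125 + 3/125*1/5) = [38/125, 193/625)
  'd': [38/125 + 3/125*1/5, 38/125 + 3/125*2/5) = [193/625, 196/625)
  'a': [38/125 + 3/125*2/5, 38/125 + 3/125*1/1) = [196/625, 41/125) <- contains code 401/1250
  emit 'a', narrow to [196/625, 41/125)

Answer: dada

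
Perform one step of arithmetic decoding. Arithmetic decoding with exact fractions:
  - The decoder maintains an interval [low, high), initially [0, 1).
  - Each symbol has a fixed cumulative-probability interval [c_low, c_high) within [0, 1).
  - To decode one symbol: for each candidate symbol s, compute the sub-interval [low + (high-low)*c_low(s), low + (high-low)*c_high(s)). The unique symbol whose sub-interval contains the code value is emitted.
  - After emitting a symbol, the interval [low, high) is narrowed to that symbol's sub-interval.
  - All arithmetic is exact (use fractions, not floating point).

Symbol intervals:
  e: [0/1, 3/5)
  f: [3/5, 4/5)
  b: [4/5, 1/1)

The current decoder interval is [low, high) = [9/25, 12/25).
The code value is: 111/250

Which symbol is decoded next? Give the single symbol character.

Answer: f

Derivation:
Interval width = high − low = 12/25 − 9/25 = 3/25
Scaled code = (code − low) / width = (111/250 − 9/25) / 3/25 = 7/10
  e: [0/1, 3/5) 
  f: [3/5, 4/5) ← scaled code falls here ✓
  b: [4/5, 1/1) 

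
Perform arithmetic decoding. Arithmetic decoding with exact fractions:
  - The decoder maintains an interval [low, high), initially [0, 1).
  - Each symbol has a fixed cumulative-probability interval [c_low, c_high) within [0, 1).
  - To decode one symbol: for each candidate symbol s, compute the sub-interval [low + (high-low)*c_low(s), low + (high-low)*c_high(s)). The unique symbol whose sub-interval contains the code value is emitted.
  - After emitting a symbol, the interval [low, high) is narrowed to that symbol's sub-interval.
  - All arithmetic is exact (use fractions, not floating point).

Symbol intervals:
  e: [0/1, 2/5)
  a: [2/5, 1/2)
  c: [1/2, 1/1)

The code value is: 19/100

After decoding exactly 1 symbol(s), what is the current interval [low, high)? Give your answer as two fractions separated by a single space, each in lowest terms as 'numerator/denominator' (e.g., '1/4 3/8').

Step 1: interval [0/1, 1/1), width = 1/1 - 0/1 = 1/1
  'e': [0/1 + 1/1*0/1, 0/1 + 1/1*2/5) = [0/1, 2/5) <- contains code 19/100
  'a': [0/1 + 1/1*2/5, 0/1 + 1/1*1/2) = [2/5, 1/2)
  'c': [0/1 + 1/1*1/2, 0/1 + 1/1*1/1) = [1/2, 1/1)
  emit 'e', narrow to [0/1, 2/5)

Answer: 0/1 2/5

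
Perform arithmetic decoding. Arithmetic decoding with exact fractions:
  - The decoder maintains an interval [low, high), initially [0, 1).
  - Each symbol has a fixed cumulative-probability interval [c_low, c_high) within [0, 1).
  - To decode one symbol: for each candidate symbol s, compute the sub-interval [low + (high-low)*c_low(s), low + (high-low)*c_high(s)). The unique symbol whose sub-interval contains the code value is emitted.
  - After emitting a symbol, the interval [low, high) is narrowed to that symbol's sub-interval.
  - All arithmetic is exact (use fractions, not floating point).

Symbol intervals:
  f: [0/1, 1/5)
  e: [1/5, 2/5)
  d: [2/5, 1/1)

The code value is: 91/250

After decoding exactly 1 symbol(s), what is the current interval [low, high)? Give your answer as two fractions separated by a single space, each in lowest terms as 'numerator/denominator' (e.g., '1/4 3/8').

Answer: 1/5 2/5

Derivation:
Step 1: interval [0/1, 1/1), width = 1/1 - 0/1 = 1/1
  'f': [0/1 + 1/1*0/1, 0/1 + 1/1*1/5) = [0/1, 1/5)
  'e': [0/1 + 1/1*1/5, 0/1 + 1/1*2/5) = [1/5, 2/5) <- contains code 91/250
  'd': [0/1 + 1/1*2/5, 0/1 + 1/1*1/1) = [2/5, 1/1)
  emit 'e', narrow to [1/5, 2/5)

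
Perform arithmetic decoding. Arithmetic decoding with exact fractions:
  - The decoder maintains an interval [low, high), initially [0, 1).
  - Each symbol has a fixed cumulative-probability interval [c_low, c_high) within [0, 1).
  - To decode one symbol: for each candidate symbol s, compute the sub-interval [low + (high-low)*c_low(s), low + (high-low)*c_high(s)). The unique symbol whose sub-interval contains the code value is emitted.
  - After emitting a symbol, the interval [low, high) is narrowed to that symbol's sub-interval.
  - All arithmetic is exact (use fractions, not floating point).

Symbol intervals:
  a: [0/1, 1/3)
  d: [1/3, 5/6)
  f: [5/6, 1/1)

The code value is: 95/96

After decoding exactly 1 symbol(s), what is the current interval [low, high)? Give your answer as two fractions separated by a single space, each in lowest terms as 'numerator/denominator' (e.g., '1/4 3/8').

Step 1: interval [0/1, 1/1), width = 1/1 - 0/1 = 1/1
  'a': [0/1 + 1/1*0/1, 0/1 + 1/1*1/3) = [0/1, 1/3)
  'd': [0/1 + 1/1*1/3, 0/1 + 1/1*5/6) = [1/3, 5/6)
  'f': [0/1 + 1/1*5/6, 0/1 + 1/1*1/1) = [5/6, 1/1) <- contains code 95/96
  emit 'f', narrow to [5/6, 1/1)

Answer: 5/6 1/1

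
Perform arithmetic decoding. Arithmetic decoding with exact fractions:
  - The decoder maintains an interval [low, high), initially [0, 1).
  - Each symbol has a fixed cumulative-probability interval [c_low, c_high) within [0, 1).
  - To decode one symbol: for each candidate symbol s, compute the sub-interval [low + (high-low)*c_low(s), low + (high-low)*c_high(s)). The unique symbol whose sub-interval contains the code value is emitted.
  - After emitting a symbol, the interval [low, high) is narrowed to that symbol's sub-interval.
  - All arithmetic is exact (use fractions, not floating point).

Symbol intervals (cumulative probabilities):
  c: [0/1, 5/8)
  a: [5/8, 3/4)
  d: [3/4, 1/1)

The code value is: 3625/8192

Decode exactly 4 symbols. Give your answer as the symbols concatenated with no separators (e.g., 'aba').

Step 1: interval [0/1, 1/1), width = 1/1 - 0/1 = 1/1
  'c': [0/1 + 1/1*0/1, 0/1 + 1/1*5/8) = [0/1, 5/8) <- contains code 3625/8192
  'a': [0/1 + 1/1*5/8, 0/1 + 1/1*3/4) = [5/8, 3/4)
  'd': [0/1 + 1/1*3/4, 0/1 + 1/1*1/1) = [3/4, 1/1)
  emit 'c', narrow to [0/1, 5/8)
Step 2: interval [0/1, 5/8), width = 5/8 - 0/1 = 5/8
  'c': [0/1 + 5/8*0/1, 0/1 + 5/8*5/8) = [0/1, 25/64)
  'a': [0/1 + 5/8*5/8, 0/1 + 5/8*3/4) = [25/64, 15/32) <- contains code 3625/8192
  'd': [0/1 + 5/8*3/4, 0/1 + 5/8*1/1) = [15/32, 5/8)
  emit 'a', narrow to [25/64, 15/32)
Step 3: interval [25/64, 15/32), width = 15/32 - 25/64 = 5/64
  'c': [25/64 + 5/64*0/1, 25/64 + 5/64*5/8) = [25/64, 225/512)
  'a': [25/64 + 5/64*5/8, 25/64 + 5/64*3/4) = [225/512, 115/256) <- contains code 3625/8192
  'd': [25/64 + 5/64*3/4, 25/64 + 5/64*1/1) = [115/256, 15/32)
  emit 'a', narrow to [225/512, 115/256)
Step 4: interval [225/512, 115/256), width = 115/256 - 225/512 = 5/512
  'c': [225/512 + 5/512*0/1, 225/512 + 5/512*5/8) = [225/512, 1825/4096) <- contains code 3625/8192
  'a': [225/512 + 5/512*5/8, 225/512 + 5/512*3/4) = [1825/4096, 915/2048)
  'd': [225/512 + 5/512*3/4, 225/512 + 5/512*1/1) = [915/2048, 115/256)
  emit 'c', narrow to [225/512, 1825/4096)

Answer: caac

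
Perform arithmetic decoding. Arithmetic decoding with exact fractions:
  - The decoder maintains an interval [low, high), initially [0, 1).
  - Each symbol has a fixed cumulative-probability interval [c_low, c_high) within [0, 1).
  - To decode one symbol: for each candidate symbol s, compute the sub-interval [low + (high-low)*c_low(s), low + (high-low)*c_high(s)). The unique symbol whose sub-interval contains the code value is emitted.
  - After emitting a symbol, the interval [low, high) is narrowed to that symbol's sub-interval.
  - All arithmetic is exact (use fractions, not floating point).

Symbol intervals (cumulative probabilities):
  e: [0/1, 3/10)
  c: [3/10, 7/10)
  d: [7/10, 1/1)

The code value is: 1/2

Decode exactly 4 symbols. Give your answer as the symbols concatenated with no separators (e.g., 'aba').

Answer: cccc

Derivation:
Step 1: interval [0/1, 1/1), width = 1/1 - 0/1 = 1/1
  'e': [0/1 + 1/1*0/1, 0/1 + 1/1*3/10) = [0/1, 3/10)
  'c': [0/1 + 1/1*3/10, 0/1 + 1/1*7/10) = [3/10, 7/10) <- contains code 1/2
  'd': [0/1 + 1/1*7/10, 0/1 + 1/1*1/1) = [7/10, 1/1)
  emit 'c', narrow to [3/10, 7/10)
Step 2: interval [3/10, 7/10), width = 7/10 - 3/10 = 2/5
  'e': [3/10 + 2/5*0/1, 3/10 + 2/5*3/10) = [3/10, 21/50)
  'c': [3/10 + 2/5*3/10, 3/10 + 2/5*7/10) = [21/50, 29/50) <- contains code 1/2
  'd': [3/10 + 2/5*7/10, 3/10 + 2/5*1/1) = [29/50, 7/10)
  emit 'c', narrow to [21/50, 29/50)
Step 3: interval [21/50, 29/50), width = 29/50 - 21/50 = 4/25
  'e': [21/50 + 4/25*0/1, 21/50 + 4/25*3/10) = [21/50, 117/250)
  'c': [21/50 + 4/25*3/10, 21/50 + 4/25*7/10) = [117/250, 133/250) <- contains code 1/2
  'd': [21/50 + 4/25*7/10, 21/50 + 4/25*1/1) = [133/250, 29/50)
  emit 'c', narrow to [117/250, 133/250)
Step 4: interval [117/250, 133/250), width = 133/250 - 117/250 = 8/125
  'e': [117/250 + 8/125*0/1, 117/250 + 8/125*3/10) = [117/250, 609/1250)
  'c': [117/250 + 8/125*3/10, 117/250 + 8/125*7/10) = [609/1250, 641/1250) <- contains code 1/2
  'd': [117/250 + 8/125*7/10, 117/250 + 8/125*1/1) = [641/1250, 133/250)
  emit 'c', narrow to [609/1250, 641/1250)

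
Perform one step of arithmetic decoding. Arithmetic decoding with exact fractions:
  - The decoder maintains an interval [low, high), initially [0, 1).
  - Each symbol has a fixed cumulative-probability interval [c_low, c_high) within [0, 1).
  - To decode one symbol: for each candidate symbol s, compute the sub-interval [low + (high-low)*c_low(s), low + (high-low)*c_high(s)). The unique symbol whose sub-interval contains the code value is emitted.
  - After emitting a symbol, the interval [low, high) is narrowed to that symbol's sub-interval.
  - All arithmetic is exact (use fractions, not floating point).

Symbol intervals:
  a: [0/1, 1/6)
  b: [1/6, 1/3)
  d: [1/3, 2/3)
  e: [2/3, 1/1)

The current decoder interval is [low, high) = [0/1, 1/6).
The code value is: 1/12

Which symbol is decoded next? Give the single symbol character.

Interval width = high − low = 1/6 − 0/1 = 1/6
Scaled code = (code − low) / width = (1/12 − 0/1) / 1/6 = 1/2
  a: [0/1, 1/6) 
  b: [1/6, 1/3) 
  d: [1/3, 2/3) ← scaled code falls here ✓
  e: [2/3, 1/1) 

Answer: d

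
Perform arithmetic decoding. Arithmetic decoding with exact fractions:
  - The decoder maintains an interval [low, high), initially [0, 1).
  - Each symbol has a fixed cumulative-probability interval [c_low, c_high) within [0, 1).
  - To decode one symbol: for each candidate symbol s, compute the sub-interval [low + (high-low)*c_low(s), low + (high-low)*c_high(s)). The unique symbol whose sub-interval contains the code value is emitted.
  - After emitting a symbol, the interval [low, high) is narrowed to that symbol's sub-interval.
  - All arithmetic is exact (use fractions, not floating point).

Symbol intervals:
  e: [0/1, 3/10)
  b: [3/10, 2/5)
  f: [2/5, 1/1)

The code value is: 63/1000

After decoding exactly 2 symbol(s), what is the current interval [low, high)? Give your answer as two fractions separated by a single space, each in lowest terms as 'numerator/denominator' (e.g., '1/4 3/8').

Step 1: interval [0/1, 1/1), width = 1/1 - 0/1 = 1/1
  'e': [0/1 + 1/1*0/1, 0/1 + 1/1*3/10) = [0/1, 3/10) <- contains code 63/1000
  'b': [0/1 + 1/1*3/10, 0/1 + 1/1*2/5) = [3/10, 2/5)
  'f': [0/1 + 1/1*2/5, 0/1 + 1/1*1/1) = [2/5, 1/1)
  emit 'e', narrow to [0/1, 3/10)
Step 2: interval [0/1, 3/10), width = 3/10 - 0/1 = 3/10
  'e': [0/1 + 3/10*0/1, 0/1 + 3/10*3/10) = [0/1, 9/100) <- contains code 63/1000
  'b': [0/1 + 3/10*3/10, 0/1 + 3/10*2/5) = [9/100, 3/25)
  'f': [0/1 + 3/10*2/5, 0/1 + 3/10*1/1) = [3/25, 3/10)
  emit 'e', narrow to [0/1, 9/100)

Answer: 0/1 9/100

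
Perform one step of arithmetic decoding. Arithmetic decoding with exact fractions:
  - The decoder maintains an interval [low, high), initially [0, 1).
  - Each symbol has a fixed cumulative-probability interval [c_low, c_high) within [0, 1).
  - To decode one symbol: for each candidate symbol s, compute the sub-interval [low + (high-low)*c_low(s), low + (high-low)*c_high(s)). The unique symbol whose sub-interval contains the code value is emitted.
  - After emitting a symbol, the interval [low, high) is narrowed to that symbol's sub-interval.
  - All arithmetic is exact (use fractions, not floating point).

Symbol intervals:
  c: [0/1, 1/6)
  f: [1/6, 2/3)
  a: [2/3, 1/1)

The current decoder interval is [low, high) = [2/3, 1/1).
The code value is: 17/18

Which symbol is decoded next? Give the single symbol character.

Interval width = high − low = 1/1 − 2/3 = 1/3
Scaled code = (code − low) / width = (17/18 − 2/3) / 1/3 = 5/6
  c: [0/1, 1/6) 
  f: [1/6, 2/3) 
  a: [2/3, 1/1) ← scaled code falls here ✓

Answer: a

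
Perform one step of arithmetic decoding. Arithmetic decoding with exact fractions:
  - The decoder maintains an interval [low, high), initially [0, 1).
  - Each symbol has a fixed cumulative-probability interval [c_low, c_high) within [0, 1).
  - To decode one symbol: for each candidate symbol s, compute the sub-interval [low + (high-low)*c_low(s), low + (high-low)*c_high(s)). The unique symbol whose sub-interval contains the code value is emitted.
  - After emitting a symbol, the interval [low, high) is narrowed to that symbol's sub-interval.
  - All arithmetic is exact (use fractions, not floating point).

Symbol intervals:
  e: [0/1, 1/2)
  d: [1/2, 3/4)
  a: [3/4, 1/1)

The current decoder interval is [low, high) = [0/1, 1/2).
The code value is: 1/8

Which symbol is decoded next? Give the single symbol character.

Interval width = high − low = 1/2 − 0/1 = 1/2
Scaled code = (code − low) / width = (1/8 − 0/1) / 1/2 = 1/4
  e: [0/1, 1/2) ← scaled code falls here ✓
  d: [1/2, 3/4) 
  a: [3/4, 1/1) 

Answer: e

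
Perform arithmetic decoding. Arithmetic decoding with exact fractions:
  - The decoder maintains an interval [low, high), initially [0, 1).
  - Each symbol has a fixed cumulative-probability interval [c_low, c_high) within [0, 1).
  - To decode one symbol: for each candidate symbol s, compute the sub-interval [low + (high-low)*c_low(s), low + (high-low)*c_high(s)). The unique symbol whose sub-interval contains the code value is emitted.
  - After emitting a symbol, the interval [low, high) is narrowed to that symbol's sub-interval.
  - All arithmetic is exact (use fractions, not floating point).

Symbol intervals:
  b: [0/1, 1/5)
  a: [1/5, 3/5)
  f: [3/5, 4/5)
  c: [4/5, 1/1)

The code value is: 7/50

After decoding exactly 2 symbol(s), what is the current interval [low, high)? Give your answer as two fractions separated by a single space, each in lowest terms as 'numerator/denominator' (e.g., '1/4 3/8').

Answer: 3/25 4/25

Derivation:
Step 1: interval [0/1, 1/1), width = 1/1 - 0/1 = 1/1
  'b': [0/1 + 1/1*0/1, 0/1 + 1/1*1/5) = [0/1, 1/5) <- contains code 7/50
  'a': [0/1 + 1/1*1/5, 0/1 + 1/1*3/5) = [1/5, 3/5)
  'f': [0/1 + 1/1*3/5, 0/1 + 1/1*4/5) = [3/5, 4/5)
  'c': [0/1 + 1/1*4/5, 0/1 + 1/1*1/1) = [4/5, 1/1)
  emit 'b', narrow to [0/1, 1/5)
Step 2: interval [0/1, 1/5), width = 1/5 - 0/1 = 1/5
  'b': [0/1 + 1/5*0/1, 0/1 + 1/5*1/5) = [0/1, 1/25)
  'a': [0/1 + 1/5*1/5, 0/1 + 1/5*3/5) = [1/25, 3/25)
  'f': [0/1 + 1/5*3/5, 0/1 + 1/5*4/5) = [3/25, 4/25) <- contains code 7/50
  'c': [0/1 + 1/5*4/5, 0/1 + 1/5*1/1) = [4/25, 1/5)
  emit 'f', narrow to [3/25, 4/25)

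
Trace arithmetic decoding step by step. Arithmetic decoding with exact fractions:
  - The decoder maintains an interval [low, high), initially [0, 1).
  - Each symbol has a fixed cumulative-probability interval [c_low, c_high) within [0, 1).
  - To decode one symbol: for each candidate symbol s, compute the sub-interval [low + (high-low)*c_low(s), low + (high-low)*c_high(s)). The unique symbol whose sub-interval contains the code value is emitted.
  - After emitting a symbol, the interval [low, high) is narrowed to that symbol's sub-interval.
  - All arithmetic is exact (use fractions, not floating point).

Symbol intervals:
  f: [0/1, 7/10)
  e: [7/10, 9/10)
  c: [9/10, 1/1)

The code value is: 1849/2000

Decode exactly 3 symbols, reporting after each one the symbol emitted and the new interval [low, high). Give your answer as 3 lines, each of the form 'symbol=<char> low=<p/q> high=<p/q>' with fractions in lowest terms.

Answer: symbol=c low=9/10 high=1/1
symbol=f low=9/10 high=97/100
symbol=f low=9/10 high=949/1000

Derivation:
Step 1: interval [0/1, 1/1), width = 1/1 - 0/1 = 1/1
  'f': [0/1 + 1/1*0/1, 0/1 + 1/1*7/10) = [0/1, 7/10)
  'e': [0/1 + 1/1*7/10, 0/1 + 1/1*9/10) = [7/10, 9/10)
  'c': [0/1 + 1/1*9/10, 0/1 + 1/1*1/1) = [9/10, 1/1) <- contains code 1849/2000
  emit 'c', narrow to [9/10, 1/1)
Step 2: interval [9/10, 1/1), width = 1/1 - 9/10 = 1/10
  'f': [9/10 + 1/10*0/1, 9/10 + 1/10*7/10) = [9/10, 97/100) <- contains code 1849/2000
  'e': [9/10 + 1/10*7/10, 9/10 + 1/10*9/10) = [97/100, 99/100)
  'c': [9/10 + 1/10*9/10, 9/10 + 1/10*1/1) = [99/100, 1/1)
  emit 'f', narrow to [9/10, 97/100)
Step 3: interval [9/10, 97/100), width = 97/100 - 9/10 = 7/100
  'f': [9/10 + 7/100*0/1, 9/10 + 7/100*7/10) = [9/10, 949/1000) <- contains code 1849/2000
  'e': [9/10 + 7/100*7/10, 9/10 + 7/100*9/10) = [949/1000, 963/1000)
  'c': [9/10 + 7/100*9/10, 9/10 + 7/100*1/1) = [963/1000, 97/100)
  emit 'f', narrow to [9/10, 949/1000)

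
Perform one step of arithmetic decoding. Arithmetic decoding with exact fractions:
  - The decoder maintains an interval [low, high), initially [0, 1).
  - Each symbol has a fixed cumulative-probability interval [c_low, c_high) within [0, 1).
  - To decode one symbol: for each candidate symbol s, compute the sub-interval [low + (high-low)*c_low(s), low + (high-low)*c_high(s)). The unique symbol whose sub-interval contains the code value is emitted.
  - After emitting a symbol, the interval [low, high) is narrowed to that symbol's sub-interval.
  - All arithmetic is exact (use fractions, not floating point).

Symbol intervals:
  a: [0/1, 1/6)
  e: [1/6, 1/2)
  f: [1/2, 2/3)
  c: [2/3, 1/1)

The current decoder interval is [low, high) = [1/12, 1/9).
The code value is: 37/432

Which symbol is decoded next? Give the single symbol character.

Interval width = high − low = 1/9 − 1/12 = 1/36
Scaled code = (code − low) / width = (37/432 − 1/12) / 1/36 = 1/12
  a: [0/1, 1/6) ← scaled code falls here ✓
  e: [1/6, 1/2) 
  f: [1/2, 2/3) 
  c: [2/3, 1/1) 

Answer: a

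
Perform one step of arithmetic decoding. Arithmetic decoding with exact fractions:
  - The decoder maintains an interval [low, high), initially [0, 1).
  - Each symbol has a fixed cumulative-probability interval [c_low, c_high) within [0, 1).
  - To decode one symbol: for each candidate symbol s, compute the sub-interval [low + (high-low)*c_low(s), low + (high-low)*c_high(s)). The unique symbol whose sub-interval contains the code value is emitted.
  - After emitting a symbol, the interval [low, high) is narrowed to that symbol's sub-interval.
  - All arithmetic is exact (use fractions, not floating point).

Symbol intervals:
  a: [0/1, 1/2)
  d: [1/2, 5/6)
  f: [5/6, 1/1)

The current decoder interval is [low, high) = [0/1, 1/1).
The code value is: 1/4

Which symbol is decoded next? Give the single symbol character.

Interval width = high − low = 1/1 − 0/1 = 1/1
Scaled code = (code − low) / width = (1/4 − 0/1) / 1/1 = 1/4
  a: [0/1, 1/2) ← scaled code falls here ✓
  d: [1/2, 5/6) 
  f: [5/6, 1/1) 

Answer: a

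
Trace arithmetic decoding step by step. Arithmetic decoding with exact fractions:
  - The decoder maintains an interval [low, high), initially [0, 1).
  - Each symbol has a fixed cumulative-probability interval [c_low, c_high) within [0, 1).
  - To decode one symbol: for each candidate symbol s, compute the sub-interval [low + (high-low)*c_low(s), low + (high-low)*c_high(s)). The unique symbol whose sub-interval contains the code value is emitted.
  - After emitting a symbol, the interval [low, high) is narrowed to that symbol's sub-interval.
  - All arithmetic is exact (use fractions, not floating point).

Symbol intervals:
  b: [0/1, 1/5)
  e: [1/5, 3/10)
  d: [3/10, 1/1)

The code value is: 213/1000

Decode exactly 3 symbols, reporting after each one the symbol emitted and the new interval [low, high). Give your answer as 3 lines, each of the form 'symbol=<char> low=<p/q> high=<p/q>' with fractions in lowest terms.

Step 1: interval [0/1, 1/1), width = 1/1 - 0/1 = 1/1
  'b': [0/1 + 1/1*0/1, 0/1 + 1/1*1/5) = [0/1, 1/5)
  'e': [0/1 + 1/1*1/5, 0/1 + 1/1*3/10) = [1/5, 3/10) <- contains code 213/1000
  'd': [0/1 + 1/1*3/10, 0/1 + 1/1*1/1) = [3/10, 1/1)
  emit 'e', narrow to [1/5, 3/10)
Step 2: interval [1/5, 3/10), width = 3/10 - 1/5 = 1/10
  'b': [1/5 + 1/10*0/1, 1/5 + 1/10*1/5) = [1/5, 11/50) <- contains code 213/1000
  'e': [1/5 + 1/10*1/5, 1/5 + 1/10*3/10) = [11/50, 23/100)
  'd': [1/5 + 1/10*3/10, 1/5 + 1/10*1/1) = [23/100, 3/10)
  emit 'b', narrow to [1/5, 11/50)
Step 3: interval [1/5, 11/50), width = 11/50 - 1/5 = 1/50
  'b': [1/5 + 1/50*0/1, 1/5 + 1/50*1/5) = [1/5, 51/250)
  'e': [1/5 + 1/50*1/5, 1/5 + 1/50*3/10) = [51/250, 103/500)
  'd': [1/5 + 1/50*3/10, 1/5 + 1/50*1/1) = [103/500, 11/50) <- contains code 213/1000
  emit 'd', narrow to [103/500, 11/50)

Answer: symbol=e low=1/5 high=3/10
symbol=b low=1/5 high=11/50
symbol=d low=103/500 high=11/50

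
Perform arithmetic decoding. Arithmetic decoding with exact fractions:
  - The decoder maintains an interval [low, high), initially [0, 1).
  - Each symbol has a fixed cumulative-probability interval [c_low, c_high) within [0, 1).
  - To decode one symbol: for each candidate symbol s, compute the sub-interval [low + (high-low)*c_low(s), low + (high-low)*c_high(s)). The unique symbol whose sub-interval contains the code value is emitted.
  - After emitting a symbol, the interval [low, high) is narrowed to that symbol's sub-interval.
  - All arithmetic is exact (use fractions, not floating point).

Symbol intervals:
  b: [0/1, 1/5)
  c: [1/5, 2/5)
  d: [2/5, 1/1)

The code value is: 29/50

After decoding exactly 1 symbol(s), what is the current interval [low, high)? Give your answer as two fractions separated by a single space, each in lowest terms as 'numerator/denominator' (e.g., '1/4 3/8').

Answer: 2/5 1/1

Derivation:
Step 1: interval [0/1, 1/1), width = 1/1 - 0/1 = 1/1
  'b': [0/1 + 1/1*0/1, 0/1 + 1/1*1/5) = [0/1, 1/5)
  'c': [0/1 + 1/1*1/5, 0/1 + 1/1*2/5) = [1/5, 2/5)
  'd': [0/1 + 1/1*2/5, 0/1 + 1/1*1/1) = [2/5, 1/1) <- contains code 29/50
  emit 'd', narrow to [2/5, 1/1)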